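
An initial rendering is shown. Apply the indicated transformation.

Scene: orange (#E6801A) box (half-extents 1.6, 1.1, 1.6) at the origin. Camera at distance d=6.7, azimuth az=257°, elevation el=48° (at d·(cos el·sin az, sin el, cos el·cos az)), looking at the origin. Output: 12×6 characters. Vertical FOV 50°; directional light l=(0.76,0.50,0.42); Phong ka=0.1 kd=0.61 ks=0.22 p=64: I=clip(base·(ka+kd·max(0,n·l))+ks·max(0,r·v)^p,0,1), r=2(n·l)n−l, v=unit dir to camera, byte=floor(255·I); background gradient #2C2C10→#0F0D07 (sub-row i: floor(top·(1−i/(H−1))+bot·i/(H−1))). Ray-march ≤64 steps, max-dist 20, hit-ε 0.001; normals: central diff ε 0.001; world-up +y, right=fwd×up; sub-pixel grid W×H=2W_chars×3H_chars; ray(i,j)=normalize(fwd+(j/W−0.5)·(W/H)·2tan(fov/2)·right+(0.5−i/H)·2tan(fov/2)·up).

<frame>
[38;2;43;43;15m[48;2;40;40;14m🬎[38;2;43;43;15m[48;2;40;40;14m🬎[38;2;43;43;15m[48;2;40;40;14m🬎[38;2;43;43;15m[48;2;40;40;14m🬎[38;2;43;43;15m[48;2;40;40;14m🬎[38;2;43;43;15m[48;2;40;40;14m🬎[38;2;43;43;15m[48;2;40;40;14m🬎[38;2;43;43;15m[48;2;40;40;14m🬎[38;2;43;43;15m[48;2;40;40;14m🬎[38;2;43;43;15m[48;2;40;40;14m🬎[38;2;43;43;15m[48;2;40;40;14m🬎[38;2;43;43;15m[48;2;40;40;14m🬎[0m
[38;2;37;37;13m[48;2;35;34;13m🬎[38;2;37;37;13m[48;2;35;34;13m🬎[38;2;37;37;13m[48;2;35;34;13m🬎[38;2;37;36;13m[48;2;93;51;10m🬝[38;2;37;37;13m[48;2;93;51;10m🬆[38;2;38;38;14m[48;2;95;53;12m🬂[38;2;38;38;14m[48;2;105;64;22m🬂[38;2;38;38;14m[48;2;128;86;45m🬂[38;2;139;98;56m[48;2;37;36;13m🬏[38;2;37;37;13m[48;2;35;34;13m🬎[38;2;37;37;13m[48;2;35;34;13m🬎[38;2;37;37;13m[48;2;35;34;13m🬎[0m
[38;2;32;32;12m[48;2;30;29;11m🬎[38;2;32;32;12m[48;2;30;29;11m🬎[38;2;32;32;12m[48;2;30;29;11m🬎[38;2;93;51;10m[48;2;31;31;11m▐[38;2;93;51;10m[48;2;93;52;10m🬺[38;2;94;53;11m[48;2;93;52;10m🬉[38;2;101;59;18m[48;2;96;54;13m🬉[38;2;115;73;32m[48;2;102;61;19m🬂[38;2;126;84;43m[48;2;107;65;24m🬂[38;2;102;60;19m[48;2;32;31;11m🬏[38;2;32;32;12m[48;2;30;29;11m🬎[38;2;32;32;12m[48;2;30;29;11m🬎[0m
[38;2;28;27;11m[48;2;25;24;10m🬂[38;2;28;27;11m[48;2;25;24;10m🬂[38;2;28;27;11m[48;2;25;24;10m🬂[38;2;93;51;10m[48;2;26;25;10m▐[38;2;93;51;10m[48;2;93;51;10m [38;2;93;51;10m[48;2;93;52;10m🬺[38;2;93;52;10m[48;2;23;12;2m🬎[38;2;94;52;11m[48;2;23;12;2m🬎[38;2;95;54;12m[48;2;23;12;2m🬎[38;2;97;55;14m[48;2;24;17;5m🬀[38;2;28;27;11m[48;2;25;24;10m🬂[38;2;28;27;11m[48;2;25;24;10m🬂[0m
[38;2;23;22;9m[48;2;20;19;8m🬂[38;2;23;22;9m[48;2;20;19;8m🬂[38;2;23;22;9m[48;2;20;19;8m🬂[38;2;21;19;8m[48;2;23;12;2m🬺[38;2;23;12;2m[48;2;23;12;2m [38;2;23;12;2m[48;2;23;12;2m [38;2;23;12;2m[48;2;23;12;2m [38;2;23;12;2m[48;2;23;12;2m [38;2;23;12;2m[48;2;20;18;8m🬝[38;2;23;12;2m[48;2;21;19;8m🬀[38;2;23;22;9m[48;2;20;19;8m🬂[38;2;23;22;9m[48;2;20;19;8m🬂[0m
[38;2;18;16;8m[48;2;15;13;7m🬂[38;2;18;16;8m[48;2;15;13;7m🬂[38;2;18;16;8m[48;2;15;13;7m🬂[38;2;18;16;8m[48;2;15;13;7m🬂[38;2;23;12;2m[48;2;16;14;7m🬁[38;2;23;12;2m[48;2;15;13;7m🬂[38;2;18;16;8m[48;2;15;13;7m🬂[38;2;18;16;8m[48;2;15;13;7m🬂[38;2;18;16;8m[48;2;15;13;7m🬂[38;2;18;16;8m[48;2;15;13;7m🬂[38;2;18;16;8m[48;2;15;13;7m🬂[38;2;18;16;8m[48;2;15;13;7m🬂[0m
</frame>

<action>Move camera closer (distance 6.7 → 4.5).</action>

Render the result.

<frame>
[38;2;43;43;15m[48;2;40;40;14m🬎[38;2;43;43;15m[48;2;40;40;14m🬎[38;2;43;43;15m[48;2;93;51;10m🬎[38;2;43;43;15m[48;2;93;51;10m🬎[38;2;43;43;15m[48;2;93;51;10m🬎[38;2;43;43;15m[48;2;95;54;12m🬎[38;2;43;43;15m[48;2;106;65;24m🬆[38;2;44;44;16m[48;2;126;85;44m🬂[38;2;44;44;16m[48;2;144;103;62m🬂[38;2;43;43;15m[48;2;40;40;14m🬎[38;2;43;43;15m[48;2;40;40;14m🬎[38;2;43;43;15m[48;2;40;40;14m🬎[0m
[38;2;37;37;13m[48;2;35;34;13m🬎[38;2;37;37;13m[48;2;35;34;13m🬎[38;2;93;51;10m[48;2;93;51;10m [38;2;93;51;10m[48;2;93;51;10m [38;2;93;51;10m[48;2;93;52;10m▌[38;2;96;55;13m[48;2;94;52;11m▐[38;2;110;69;28m[48;2;101;60;18m▐[38;2;136;95;54m[48;2;123;81;40m▐[38;2;152;111;70m[48;2;140;99;57m🬎[38;2;140;99;57m[48;2;38;38;14m🬺[38;2;118;76;35m[48;2;37;36;13m🬏[38;2;37;37;13m[48;2;35;34;13m🬎[0m
[38;2;32;32;12m[48;2;30;29;11m🬎[38;2;32;32;12m[48;2;30;29;11m🬎[38;2;93;51;10m[48;2;93;51;10m [38;2;93;51;10m[48;2;93;51;10m [38;2;93;51;10m[48;2;93;52;10m🬺[38;2;94;53;11m[48;2;93;52;10m🬉[38;2;101;59;18m[48;2;96;54;13m🬉[38;2;115;73;32m[48;2;102;61;19m🬂[38;2;126;84;43m[48;2;107;65;24m🬂[38;2;120;79;37m[48;2;105;63;22m🬂[38;2;106;65;24m[48;2;99;57;16m🬂[38;2;94;53;12m[48;2;32;32;12m🬱[0m
[38;2;28;27;11m[48;2;25;24;10m🬂[38;2;93;51;10m[48;2;26;25;10m▐[38;2;93;51;10m[48;2;93;51;10m [38;2;93;51;10m[48;2;93;51;10m [38;2;93;51;10m[48;2;93;51;10m [38;2;93;51;10m[48;2;93;52;10m🬺[38;2;93;52;11m[48;2;93;51;10m🬂[38;2;95;53;12m[48;2;93;52;10m🬂[38;2;97;55;14m[48;2;93;52;10m🬂[38;2;96;54;13m[48;2;93;52;10m🬂[38;2;93;52;11m[48;2;23;12;2m🬝[38;2;93;51;10m[48;2;23;12;2m🬎[0m
[38;2;23;22;9m[48;2;20;19;8m🬂[38;2;93;51;10m[48;2;21;20;8m▐[38;2;93;51;10m[48;2;93;51;10m [38;2;93;51;10m[48;2;23;12;2m🬎[38;2;93;51;10m[48;2;23;12;2m🬎[38;2;93;51;10m[48;2;23;12;2m🬆[38;2;93;51;10m[48;2;23;12;2m🬂[38;2;93;51;10m[48;2;23;12;2m🬂[38;2;23;12;2m[48;2;23;12;2m [38;2;23;12;2m[48;2;23;12;2m [38;2;23;12;2m[48;2;23;12;2m [38;2;23;12;2m[48;2;20;18;8m🬆[0m
[38;2;18;16;8m[48;2;15;13;7m🬂[38;2;23;12;2m[48;2;16;14;7m🬁[38;2;23;12;2m[48;2;15;13;7m🬬[38;2;23;12;2m[48;2;23;12;2m [38;2;23;12;2m[48;2;23;12;2m [38;2;23;12;2m[48;2;23;12;2m [38;2;23;12;2m[48;2;23;12;2m [38;2;23;12;2m[48;2;23;12;2m [38;2;23;12;2m[48;2;15;13;7m🬎[38;2;23;12;2m[48;2;15;13;7m🬎[38;2;23;12;2m[48;2;16;14;7m🬄[38;2;18;16;8m[48;2;15;13;7m🬂[0m
</frame>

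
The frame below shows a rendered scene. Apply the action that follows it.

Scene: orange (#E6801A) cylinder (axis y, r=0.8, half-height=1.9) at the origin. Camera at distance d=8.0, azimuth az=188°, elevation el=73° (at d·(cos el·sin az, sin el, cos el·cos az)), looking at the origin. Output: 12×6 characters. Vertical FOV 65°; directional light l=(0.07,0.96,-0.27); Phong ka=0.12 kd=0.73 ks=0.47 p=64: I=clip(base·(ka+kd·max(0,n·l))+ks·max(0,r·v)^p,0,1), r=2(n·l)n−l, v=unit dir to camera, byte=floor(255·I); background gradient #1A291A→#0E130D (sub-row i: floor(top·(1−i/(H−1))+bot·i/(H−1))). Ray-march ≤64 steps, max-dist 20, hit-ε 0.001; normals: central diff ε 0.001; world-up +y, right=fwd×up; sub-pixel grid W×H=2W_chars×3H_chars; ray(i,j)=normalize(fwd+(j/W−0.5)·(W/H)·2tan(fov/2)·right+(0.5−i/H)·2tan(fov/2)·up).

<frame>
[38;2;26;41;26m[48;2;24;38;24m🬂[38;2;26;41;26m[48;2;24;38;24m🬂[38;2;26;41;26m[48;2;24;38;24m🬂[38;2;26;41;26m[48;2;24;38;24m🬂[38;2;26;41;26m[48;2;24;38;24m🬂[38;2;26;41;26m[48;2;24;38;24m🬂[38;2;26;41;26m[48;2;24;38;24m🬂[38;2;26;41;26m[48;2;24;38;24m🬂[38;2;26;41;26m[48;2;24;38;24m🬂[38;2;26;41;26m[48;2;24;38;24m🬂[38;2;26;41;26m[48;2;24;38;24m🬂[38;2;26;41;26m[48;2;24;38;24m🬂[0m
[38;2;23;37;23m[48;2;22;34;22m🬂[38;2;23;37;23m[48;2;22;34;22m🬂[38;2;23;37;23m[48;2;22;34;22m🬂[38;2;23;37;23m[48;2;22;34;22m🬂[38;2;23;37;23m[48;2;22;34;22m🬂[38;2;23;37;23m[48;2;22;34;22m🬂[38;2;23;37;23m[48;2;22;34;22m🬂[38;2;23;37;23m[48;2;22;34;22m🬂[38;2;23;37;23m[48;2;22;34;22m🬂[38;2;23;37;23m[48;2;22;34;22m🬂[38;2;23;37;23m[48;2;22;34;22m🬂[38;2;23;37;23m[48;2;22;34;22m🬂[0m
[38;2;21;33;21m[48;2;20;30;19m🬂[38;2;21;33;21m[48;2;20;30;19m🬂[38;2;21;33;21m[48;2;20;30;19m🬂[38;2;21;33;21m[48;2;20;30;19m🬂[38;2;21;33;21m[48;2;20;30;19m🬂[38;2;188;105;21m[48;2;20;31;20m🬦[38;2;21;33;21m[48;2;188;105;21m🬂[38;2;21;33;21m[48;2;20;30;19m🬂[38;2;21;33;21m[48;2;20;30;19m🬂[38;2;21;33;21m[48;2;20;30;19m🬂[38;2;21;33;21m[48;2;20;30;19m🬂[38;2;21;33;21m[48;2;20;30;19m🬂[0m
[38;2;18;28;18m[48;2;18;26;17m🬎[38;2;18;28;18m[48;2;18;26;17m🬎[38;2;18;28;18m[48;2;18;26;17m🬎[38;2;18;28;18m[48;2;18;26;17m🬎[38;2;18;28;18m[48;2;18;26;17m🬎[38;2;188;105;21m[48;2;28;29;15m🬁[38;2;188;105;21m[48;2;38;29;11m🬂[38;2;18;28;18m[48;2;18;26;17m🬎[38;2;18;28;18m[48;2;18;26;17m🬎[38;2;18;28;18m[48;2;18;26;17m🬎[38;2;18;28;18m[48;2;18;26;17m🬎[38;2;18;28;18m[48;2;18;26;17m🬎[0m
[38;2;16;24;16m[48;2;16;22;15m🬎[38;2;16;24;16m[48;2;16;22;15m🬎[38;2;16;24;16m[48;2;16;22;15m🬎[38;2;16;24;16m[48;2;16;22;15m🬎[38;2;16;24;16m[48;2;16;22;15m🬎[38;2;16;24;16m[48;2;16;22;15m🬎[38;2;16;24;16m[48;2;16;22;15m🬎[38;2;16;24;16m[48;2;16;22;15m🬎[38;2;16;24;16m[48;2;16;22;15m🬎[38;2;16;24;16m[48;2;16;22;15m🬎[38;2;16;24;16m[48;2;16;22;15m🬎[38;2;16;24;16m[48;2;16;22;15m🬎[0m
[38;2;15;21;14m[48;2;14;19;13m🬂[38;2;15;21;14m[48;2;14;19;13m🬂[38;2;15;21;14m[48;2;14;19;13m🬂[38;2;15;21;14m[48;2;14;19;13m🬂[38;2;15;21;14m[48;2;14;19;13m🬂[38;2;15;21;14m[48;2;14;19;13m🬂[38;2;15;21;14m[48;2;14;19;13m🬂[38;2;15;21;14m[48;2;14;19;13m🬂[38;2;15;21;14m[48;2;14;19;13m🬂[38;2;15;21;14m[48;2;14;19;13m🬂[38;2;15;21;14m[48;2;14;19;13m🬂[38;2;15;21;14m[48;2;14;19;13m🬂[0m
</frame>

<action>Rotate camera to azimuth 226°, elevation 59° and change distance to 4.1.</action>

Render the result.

<frame>
[38;2;26;41;26m[48;2;24;38;24m🬂[38;2;26;41;26m[48;2;24;38;24m🬂[38;2;26;41;26m[48;2;24;38;24m🬂[38;2;26;41;26m[48;2;24;38;24m🬂[38;2;25;39;25m[48;2;188;105;21m🬝[38;2;25;40;25m[48;2;188;105;21m🬆[38;2;26;41;26m[48;2;188;105;21m🬂[38;2;25;40;25m[48;2;188;105;21m🬎[38;2;26;41;26m[48;2;24;38;24m🬂[38;2;26;41;26m[48;2;24;38;24m🬂[38;2;26;41;26m[48;2;24;38;24m🬂[38;2;26;41;26m[48;2;24;38;24m🬂[0m
[38;2;23;37;23m[48;2;22;34;22m🬂[38;2;23;37;23m[48;2;22;34;22m🬂[38;2;23;37;23m[48;2;22;34;22m🬂[38;2;23;37;23m[48;2;22;34;22m🬂[38;2;188;105;21m[48;2;188;105;21m [38;2;188;105;21m[48;2;188;105;21m [38;2;188;105;21m[48;2;188;105;21m [38;2;188;105;21m[48;2;188;105;21m [38;2;188;105;21m[48;2;22;35;22m▌[38;2;23;37;23m[48;2;22;34;22m🬂[38;2;23;37;23m[48;2;22;34;22m🬂[38;2;23;37;23m[48;2;22;34;22m🬂[0m
[38;2;21;33;21m[48;2;20;30;19m🬂[38;2;21;33;21m[48;2;20;30;19m🬂[38;2;21;33;21m[48;2;20;30;19m🬂[38;2;21;33;21m[48;2;20;30;19m🬂[38;2;188;105;21m[48;2;51;36;12m🬁[38;2;188;105;21m[48;2;61;33;6m🬂[38;2;188;105;21m[48;2;45;25;4m🬂[38;2;188;105;21m[48;2;29;16;3m🬂[38;2;27;15;3m[48;2;20;31;19m🬀[38;2;21;33;21m[48;2;20;30;19m🬂[38;2;21;33;21m[48;2;20;30;19m🬂[38;2;21;33;21m[48;2;20;30;19m🬂[0m
[38;2;18;28;18m[48;2;18;26;17m🬎[38;2;18;28;18m[48;2;18;26;17m🬎[38;2;18;28;18m[48;2;18;26;17m🬎[38;2;18;28;18m[48;2;18;26;17m🬎[38;2;18;28;18m[48;2;18;26;17m🬎[38;2;60;33;6m[48;2;69;38;7m▐[38;2;50;28;5m[48;2;38;21;4m▌[38;2;27;15;3m[48;2;18;27;18m▌[38;2;18;28;18m[48;2;18;26;17m🬎[38;2;18;28;18m[48;2;18;26;17m🬎[38;2;18;28;18m[48;2;18;26;17m🬎[38;2;18;28;18m[48;2;18;26;17m🬎[0m
[38;2;16;24;16m[48;2;16;22;15m🬎[38;2;16;24;16m[48;2;16;22;15m🬎[38;2;16;24;16m[48;2;16;22;15m🬎[38;2;16;24;16m[48;2;16;22;15m🬎[38;2;16;24;16m[48;2;16;22;15m🬎[38;2;64;36;7m[48;2;16;23;15m🬉[38;2;44;25;4m[48;2;20;20;11m🬆[38;2;16;24;16m[48;2;16;22;15m🬎[38;2;16;24;16m[48;2;16;22;15m🬎[38;2;16;24;16m[48;2;16;22;15m🬎[38;2;16;24;16m[48;2;16;22;15m🬎[38;2;16;24;16m[48;2;16;22;15m🬎[0m
[38;2;15;21;14m[48;2;14;19;13m🬂[38;2;15;21;14m[48;2;14;19;13m🬂[38;2;15;21;14m[48;2;14;19;13m🬂[38;2;15;21;14m[48;2;14;19;13m🬂[38;2;15;21;14m[48;2;14;19;13m🬂[38;2;15;21;14m[48;2;14;19;13m🬂[38;2;15;21;14m[48;2;14;19;13m🬂[38;2;15;21;14m[48;2;14;19;13m🬂[38;2;15;21;14m[48;2;14;19;13m🬂[38;2;15;21;14m[48;2;14;19;13m🬂[38;2;15;21;14m[48;2;14;19;13m🬂[38;2;15;21;14m[48;2;14;19;13m🬂[0m
</frame>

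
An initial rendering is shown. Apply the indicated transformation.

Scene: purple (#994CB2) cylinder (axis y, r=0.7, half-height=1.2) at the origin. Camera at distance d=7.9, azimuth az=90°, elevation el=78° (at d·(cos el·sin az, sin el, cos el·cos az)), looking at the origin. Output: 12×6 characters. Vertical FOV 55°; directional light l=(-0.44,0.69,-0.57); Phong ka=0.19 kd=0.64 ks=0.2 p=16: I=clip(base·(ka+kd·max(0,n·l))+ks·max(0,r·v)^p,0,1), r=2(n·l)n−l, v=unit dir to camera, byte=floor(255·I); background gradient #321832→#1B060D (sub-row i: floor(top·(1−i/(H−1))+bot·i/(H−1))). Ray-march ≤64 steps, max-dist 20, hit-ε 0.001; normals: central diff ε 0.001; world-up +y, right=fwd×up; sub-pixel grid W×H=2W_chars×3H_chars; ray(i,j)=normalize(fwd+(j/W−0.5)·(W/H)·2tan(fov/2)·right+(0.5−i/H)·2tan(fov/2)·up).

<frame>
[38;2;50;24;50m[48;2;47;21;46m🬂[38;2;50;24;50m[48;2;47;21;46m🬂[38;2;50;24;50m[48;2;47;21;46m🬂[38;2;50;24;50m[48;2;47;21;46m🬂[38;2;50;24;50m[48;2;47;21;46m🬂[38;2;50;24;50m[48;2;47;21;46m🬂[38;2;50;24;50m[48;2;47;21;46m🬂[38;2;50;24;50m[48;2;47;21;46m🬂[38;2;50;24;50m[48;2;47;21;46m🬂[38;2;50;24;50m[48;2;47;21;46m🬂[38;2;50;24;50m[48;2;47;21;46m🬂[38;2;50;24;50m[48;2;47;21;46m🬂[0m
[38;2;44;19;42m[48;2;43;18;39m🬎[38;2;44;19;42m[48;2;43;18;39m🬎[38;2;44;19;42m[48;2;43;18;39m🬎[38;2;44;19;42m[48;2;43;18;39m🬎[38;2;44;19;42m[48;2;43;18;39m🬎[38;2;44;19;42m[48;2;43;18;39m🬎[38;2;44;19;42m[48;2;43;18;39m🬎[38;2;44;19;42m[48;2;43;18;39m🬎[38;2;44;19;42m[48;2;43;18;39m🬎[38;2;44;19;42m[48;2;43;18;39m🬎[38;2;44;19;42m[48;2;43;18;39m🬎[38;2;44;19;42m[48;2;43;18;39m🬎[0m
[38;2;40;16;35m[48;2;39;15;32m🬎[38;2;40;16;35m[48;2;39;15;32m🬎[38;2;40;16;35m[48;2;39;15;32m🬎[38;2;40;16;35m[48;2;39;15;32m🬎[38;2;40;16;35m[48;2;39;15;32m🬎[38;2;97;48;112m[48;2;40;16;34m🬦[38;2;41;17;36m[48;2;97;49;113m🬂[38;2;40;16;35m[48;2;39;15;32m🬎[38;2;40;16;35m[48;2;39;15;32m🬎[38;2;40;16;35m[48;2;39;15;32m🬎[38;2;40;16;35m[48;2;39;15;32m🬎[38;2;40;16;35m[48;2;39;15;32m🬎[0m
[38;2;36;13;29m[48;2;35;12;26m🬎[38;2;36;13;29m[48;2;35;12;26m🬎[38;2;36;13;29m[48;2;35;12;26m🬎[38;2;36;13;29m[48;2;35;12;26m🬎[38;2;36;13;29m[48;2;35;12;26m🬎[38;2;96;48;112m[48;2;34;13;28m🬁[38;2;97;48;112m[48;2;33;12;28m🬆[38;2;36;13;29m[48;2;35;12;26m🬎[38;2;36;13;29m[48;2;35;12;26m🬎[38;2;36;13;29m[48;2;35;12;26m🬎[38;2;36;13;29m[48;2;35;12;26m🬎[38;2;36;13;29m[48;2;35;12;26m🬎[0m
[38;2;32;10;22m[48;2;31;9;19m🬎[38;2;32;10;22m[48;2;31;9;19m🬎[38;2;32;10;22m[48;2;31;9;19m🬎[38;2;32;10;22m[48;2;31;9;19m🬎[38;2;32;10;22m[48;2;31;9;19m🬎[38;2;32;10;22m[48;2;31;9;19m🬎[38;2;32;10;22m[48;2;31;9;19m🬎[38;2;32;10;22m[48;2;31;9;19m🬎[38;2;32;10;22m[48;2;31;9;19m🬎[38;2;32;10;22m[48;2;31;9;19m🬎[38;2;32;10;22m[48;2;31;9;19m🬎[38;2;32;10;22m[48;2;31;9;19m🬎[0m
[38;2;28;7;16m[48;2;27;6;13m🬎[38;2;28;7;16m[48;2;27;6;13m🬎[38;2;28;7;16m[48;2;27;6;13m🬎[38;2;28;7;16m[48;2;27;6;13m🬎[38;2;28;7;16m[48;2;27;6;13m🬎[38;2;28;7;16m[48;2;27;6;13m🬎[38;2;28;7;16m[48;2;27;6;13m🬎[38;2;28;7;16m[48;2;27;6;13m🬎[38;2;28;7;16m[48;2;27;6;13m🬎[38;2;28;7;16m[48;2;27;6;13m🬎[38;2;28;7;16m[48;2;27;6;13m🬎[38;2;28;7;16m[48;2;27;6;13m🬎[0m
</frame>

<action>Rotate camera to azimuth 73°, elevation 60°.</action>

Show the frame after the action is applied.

<frame>
[38;2;50;24;50m[48;2;47;21;46m🬂[38;2;50;24;50m[48;2;47;21;46m🬂[38;2;50;24;50m[48;2;47;21;46m🬂[38;2;50;24;50m[48;2;47;21;46m🬂[38;2;50;24;50m[48;2;47;21;46m🬂[38;2;50;24;50m[48;2;47;21;46m🬂[38;2;50;24;50m[48;2;47;21;46m🬂[38;2;50;24;50m[48;2;47;21;46m🬂[38;2;50;24;50m[48;2;47;21;46m🬂[38;2;50;24;50m[48;2;47;21;46m🬂[38;2;50;24;50m[48;2;47;21;46m🬂[38;2;50;24;50m[48;2;47;21;46m🬂[0m
[38;2;44;19;42m[48;2;43;18;39m🬎[38;2;44;19;42m[48;2;43;18;39m🬎[38;2;44;19;42m[48;2;43;18;39m🬎[38;2;44;19;42m[48;2;43;18;39m🬎[38;2;44;19;42m[48;2;43;18;39m🬎[38;2;44;19;42m[48;2;43;18;39m🬎[38;2;44;19;42m[48;2;43;18;39m🬎[38;2;44;19;42m[48;2;43;18;39m🬎[38;2;44;19;42m[48;2;43;18;39m🬎[38;2;44;19;42m[48;2;43;18;39m🬎[38;2;44;19;42m[48;2;43;18;39m🬎[38;2;44;19;42m[48;2;43;18;39m🬎[0m
[38;2;40;16;35m[48;2;39;15;32m🬎[38;2;40;16;35m[48;2;39;15;32m🬎[38;2;40;16;35m[48;2;39;15;32m🬎[38;2;40;16;35m[48;2;39;15;32m🬎[38;2;40;16;35m[48;2;39;15;32m🬎[38;2;102;53;118m[48;2;40;16;34m🬦[38;2;41;17;36m[48;2;108;59;124m🬂[38;2;40;16;35m[48;2;39;15;32m🬎[38;2;40;16;35m[48;2;39;15;32m🬎[38;2;40;16;35m[48;2;39;15;32m🬎[38;2;40;16;35m[48;2;39;15;32m🬎[38;2;40;16;35m[48;2;39;15;32m🬎[0m
[38;2;36;13;29m[48;2;35;12;26m🬎[38;2;36;13;29m[48;2;35;12;26m🬎[38;2;36;13;29m[48;2;35;12;26m🬎[38;2;36;13;29m[48;2;35;12;26m🬎[38;2;36;13;29m[48;2;35;12;26m🬎[38;2;29;14;33m[48;2;36;13;28m▐[38;2;104;56;120m[48;2;29;14;33m🬀[38;2;36;13;29m[48;2;35;12;26m🬎[38;2;36;13;29m[48;2;35;12;26m🬎[38;2;36;13;29m[48;2;35;12;26m🬎[38;2;36;13;29m[48;2;35;12;26m🬎[38;2;36;13;29m[48;2;35;12;26m🬎[0m
[38;2;32;10;22m[48;2;31;9;19m🬎[38;2;32;10;22m[48;2;31;9;19m🬎[38;2;32;10;22m[48;2;31;9;19m🬎[38;2;32;10;22m[48;2;31;9;19m🬎[38;2;32;10;22m[48;2;31;9;19m🬎[38;2;32;10;22m[48;2;31;9;19m🬎[38;2;32;10;22m[48;2;31;9;19m🬎[38;2;32;10;22m[48;2;31;9;19m🬎[38;2;32;10;22m[48;2;31;9;19m🬎[38;2;32;10;22m[48;2;31;9;19m🬎[38;2;32;10;22m[48;2;31;9;19m🬎[38;2;32;10;22m[48;2;31;9;19m🬎[0m
[38;2;28;7;16m[48;2;27;6;13m🬎[38;2;28;7;16m[48;2;27;6;13m🬎[38;2;28;7;16m[48;2;27;6;13m🬎[38;2;28;7;16m[48;2;27;6;13m🬎[38;2;28;7;16m[48;2;27;6;13m🬎[38;2;28;7;16m[48;2;27;6;13m🬎[38;2;28;7;16m[48;2;27;6;13m🬎[38;2;28;7;16m[48;2;27;6;13m🬎[38;2;28;7;16m[48;2;27;6;13m🬎[38;2;28;7;16m[48;2;27;6;13m🬎[38;2;28;7;16m[48;2;27;6;13m🬎[38;2;28;7;16m[48;2;27;6;13m🬎[0m
</frame>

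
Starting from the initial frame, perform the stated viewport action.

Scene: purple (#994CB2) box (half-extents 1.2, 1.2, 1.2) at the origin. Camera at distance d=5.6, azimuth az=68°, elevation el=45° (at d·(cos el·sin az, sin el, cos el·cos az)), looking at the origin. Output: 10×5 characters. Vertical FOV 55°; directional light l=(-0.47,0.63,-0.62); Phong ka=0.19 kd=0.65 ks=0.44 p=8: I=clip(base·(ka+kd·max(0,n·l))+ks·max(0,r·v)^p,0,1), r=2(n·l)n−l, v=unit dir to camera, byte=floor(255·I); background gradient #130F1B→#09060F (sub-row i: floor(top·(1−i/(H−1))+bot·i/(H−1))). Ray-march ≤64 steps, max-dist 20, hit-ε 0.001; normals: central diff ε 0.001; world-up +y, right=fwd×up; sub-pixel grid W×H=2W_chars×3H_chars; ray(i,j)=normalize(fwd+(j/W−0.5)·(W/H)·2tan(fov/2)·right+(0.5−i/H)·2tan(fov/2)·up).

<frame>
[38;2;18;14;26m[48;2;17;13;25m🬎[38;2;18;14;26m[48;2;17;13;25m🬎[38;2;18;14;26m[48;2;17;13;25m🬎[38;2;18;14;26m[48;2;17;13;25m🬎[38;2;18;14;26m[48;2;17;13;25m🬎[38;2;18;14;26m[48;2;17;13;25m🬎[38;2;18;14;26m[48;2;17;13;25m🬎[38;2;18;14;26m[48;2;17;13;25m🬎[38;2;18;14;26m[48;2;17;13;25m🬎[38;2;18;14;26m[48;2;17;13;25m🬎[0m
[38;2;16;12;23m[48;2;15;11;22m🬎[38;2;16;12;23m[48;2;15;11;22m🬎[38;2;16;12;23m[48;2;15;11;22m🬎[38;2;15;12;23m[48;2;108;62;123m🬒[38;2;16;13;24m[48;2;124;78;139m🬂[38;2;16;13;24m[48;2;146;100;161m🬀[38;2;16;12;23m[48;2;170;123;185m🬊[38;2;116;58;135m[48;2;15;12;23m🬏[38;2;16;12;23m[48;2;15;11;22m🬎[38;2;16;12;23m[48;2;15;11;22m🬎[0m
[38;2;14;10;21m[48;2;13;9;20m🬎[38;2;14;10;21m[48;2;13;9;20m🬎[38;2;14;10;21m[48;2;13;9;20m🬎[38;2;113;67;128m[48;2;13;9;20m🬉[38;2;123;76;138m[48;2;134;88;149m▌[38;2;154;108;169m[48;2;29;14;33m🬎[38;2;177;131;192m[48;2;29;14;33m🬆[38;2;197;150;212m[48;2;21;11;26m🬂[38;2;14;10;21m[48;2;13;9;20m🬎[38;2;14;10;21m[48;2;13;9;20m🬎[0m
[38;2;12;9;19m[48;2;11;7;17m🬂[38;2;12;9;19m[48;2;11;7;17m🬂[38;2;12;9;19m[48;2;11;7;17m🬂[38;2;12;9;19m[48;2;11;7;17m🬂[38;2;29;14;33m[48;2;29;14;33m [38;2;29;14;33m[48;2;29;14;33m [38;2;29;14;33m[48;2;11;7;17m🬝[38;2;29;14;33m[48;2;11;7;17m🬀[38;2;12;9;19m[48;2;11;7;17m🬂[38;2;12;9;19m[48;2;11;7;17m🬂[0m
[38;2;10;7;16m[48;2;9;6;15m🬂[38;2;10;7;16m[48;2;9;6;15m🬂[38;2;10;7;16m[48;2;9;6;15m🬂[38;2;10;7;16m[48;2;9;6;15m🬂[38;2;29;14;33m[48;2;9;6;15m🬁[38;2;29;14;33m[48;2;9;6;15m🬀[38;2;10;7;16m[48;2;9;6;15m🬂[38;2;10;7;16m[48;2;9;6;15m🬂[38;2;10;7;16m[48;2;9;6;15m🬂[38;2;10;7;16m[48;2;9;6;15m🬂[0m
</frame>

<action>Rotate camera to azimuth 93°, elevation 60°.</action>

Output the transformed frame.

<frame>
[38;2;18;14;26m[48;2;17;13;25m🬎[38;2;18;14;26m[48;2;17;13;25m🬎[38;2;18;14;26m[48;2;17;13;25m🬎[38;2;18;14;26m[48;2;17;13;25m🬎[38;2;18;14;26m[48;2;17;13;25m🬎[38;2;18;14;26m[48;2;17;13;25m🬎[38;2;18;14;26m[48;2;17;13;25m🬎[38;2;18;14;26m[48;2;17;13;25m🬎[38;2;18;14;26m[48;2;17;13;25m🬎[38;2;18;14;26m[48;2;17;13;25m🬎[0m
[38;2;16;12;23m[48;2;15;11;22m🬎[38;2;16;12;23m[48;2;15;11;22m🬎[38;2;16;12;23m[48;2;15;11;22m🬎[38;2;15;12;23m[48;2;93;47;108m▌[38;2;95;49;110m[48;2;98;52;113m▌[38;2;103;57;118m[48;2;109;63;124m▌[38;2;16;13;24m[48;2;122;76;137m🬁[38;2;16;12;23m[48;2;15;11;22m🬎[38;2;16;12;23m[48;2;15;11;22m🬎[38;2;16;12;23m[48;2;15;11;22m🬎[0m
[38;2;14;10;21m[48;2;13;9;20m🬎[38;2;14;10;21m[48;2;13;9;20m🬎[38;2;14;10;21m[48;2;13;9;20m🬎[38;2;14;11;21m[48;2;93;46;108m🬀[38;2;99;53;114m[48;2;96;49;111m▐[38;2;111;65;126m[48;2;104;58;119m▐[38;2;131;85;146m[48;2;120;74;135m▐[38;2;142;96;157m[48;2;13;10;20m🬏[38;2;14;10;21m[48;2;13;9;20m🬎[38;2;14;10;21m[48;2;13;9;20m🬎[0m
[38;2;12;9;19m[48;2;11;7;17m🬂[38;2;12;9;19m[48;2;11;7;17m🬂[38;2;12;9;19m[48;2;11;7;17m🬂[38;2;29;14;33m[48;2;11;7;17m🬨[38;2;96;50;111m[48;2;29;14;33m🬂[38;2;106;60;121m[48;2;29;14;33m🬂[38;2;122;76;137m[48;2;29;14;33m🬂[38;2;138;92;153m[48;2;11;7;17m🬀[38;2;12;9;19m[48;2;11;7;17m🬂[38;2;12;9;19m[48;2;11;7;17m🬂[0m
[38;2;10;7;16m[48;2;9;6;15m🬂[38;2;10;7;16m[48;2;9;6;15m🬂[38;2;10;7;16m[48;2;9;6;15m🬂[38;2;10;7;16m[48;2;9;6;15m🬂[38;2;10;7;16m[48;2;9;6;15m🬂[38;2;10;7;16m[48;2;9;6;15m🬂[38;2;10;7;16m[48;2;9;6;15m🬂[38;2;10;7;16m[48;2;9;6;15m🬂[38;2;10;7;16m[48;2;9;6;15m🬂[38;2;10;7;16m[48;2;9;6;15m🬂[0m
</frame>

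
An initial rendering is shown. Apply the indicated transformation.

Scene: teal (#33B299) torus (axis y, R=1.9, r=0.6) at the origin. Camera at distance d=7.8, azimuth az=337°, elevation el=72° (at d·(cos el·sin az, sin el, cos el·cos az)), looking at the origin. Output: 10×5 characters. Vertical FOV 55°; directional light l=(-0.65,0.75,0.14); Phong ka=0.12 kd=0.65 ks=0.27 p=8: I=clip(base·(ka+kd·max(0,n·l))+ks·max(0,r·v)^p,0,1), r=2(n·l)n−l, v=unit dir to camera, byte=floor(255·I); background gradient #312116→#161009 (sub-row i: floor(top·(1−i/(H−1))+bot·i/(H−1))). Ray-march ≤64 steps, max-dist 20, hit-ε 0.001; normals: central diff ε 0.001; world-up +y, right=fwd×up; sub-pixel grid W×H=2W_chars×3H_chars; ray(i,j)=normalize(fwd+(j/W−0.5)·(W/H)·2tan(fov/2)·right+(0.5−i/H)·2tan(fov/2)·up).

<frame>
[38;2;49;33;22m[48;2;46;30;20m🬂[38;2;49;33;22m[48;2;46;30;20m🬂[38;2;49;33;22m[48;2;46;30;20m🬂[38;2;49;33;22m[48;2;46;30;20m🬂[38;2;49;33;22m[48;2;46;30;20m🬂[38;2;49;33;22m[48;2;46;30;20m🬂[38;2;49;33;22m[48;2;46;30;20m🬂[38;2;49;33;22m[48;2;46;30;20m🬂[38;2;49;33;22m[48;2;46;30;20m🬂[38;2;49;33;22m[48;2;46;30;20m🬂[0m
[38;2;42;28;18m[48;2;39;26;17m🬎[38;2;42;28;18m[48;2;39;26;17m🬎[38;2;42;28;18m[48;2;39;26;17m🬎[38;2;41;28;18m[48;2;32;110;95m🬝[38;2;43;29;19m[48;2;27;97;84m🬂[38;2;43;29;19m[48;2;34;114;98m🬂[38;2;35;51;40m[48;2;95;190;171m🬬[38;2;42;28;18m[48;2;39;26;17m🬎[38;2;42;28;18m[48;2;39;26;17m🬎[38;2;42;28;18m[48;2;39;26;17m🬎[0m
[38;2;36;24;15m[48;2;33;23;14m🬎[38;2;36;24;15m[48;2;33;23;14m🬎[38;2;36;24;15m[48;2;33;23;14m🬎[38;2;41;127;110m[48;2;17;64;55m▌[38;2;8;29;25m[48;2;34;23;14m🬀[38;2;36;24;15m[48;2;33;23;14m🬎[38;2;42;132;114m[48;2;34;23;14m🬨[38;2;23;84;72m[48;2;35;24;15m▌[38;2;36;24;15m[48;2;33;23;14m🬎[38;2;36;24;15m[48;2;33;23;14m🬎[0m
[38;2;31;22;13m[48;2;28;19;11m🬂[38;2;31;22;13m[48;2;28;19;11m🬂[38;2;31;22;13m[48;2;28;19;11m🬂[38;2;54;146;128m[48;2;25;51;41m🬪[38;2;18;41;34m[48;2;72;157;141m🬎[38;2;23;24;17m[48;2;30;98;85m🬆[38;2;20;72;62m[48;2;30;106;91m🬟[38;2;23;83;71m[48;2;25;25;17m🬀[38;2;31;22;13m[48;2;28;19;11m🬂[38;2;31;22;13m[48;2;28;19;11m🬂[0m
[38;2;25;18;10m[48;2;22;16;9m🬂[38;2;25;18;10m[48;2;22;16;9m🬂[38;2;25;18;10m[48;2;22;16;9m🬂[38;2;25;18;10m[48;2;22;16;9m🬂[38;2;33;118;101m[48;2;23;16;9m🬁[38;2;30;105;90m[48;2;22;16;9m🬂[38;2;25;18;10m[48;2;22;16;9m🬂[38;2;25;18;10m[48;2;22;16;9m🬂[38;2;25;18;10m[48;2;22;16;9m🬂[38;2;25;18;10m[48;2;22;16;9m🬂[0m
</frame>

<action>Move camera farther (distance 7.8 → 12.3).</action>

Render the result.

<frame>
[38;2;49;33;22m[48;2;46;30;20m🬂[38;2;49;33;22m[48;2;46;30;20m🬂[38;2;49;33;22m[48;2;46;30;20m🬂[38;2;49;33;22m[48;2;46;30;20m🬂[38;2;49;33;22m[48;2;46;30;20m🬂[38;2;49;33;22m[48;2;46;30;20m🬂[38;2;49;33;22m[48;2;46;30;20m🬂[38;2;49;33;22m[48;2;46;30;20m🬂[38;2;49;33;22m[48;2;46;30;20m🬂[38;2;49;33;22m[48;2;46;30;20m🬂[0m
[38;2;42;28;18m[48;2;39;26;17m🬎[38;2;42;28;18m[48;2;39;26;17m🬎[38;2;42;28;18m[48;2;39;26;17m🬎[38;2;42;28;18m[48;2;39;26;17m🬎[38;2;41;28;18m[48;2;20;70;60m🬝[38;2;35;30;21m[48;2;26;91;78m🬬[38;2;42;28;18m[48;2;39;26;17m🬎[38;2;42;28;18m[48;2;39;26;17m🬎[38;2;42;28;18m[48;2;39;26;17m🬎[38;2;42;28;18m[48;2;39;26;17m🬎[0m
[38;2;36;24;15m[48;2;33;23;14m🬎[38;2;36;24;15m[48;2;33;23;14m🬎[38;2;36;24;15m[48;2;33;23;14m🬎[38;2;36;24;15m[48;2;33;23;14m🬎[38;2;25;88;76m[48;2;34;23;14m🬕[38;2;65;160;141m[48;2;32;36;26m🬁[38;2;36;116;100m[48;2;35;24;15m▌[38;2;36;24;15m[48;2;33;23;14m🬎[38;2;36;24;15m[48;2;33;23;14m🬎[38;2;36;24;15m[48;2;33;23;14m🬎[0m
[38;2;31;22;13m[48;2;28;19;11m🬂[38;2;31;22;13m[48;2;28;19;11m🬂[38;2;31;22;13m[48;2;28;19;11m🬂[38;2;31;22;13m[48;2;28;19;11m🬂[38;2;69;161;143m[48;2;25;30;22m🬈[38;2;32;105;91m[48;2;20;19;13m🬍[38;2;27;95;82m[48;2;28;20;11m🬀[38;2;31;22;13m[48;2;28;19;11m🬂[38;2;31;22;13m[48;2;28;19;11m🬂[38;2;31;22;13m[48;2;28;19;11m🬂[0m
[38;2;25;18;10m[48;2;22;16;9m🬂[38;2;25;18;10m[48;2;22;16;9m🬂[38;2;25;18;10m[48;2;22;16;9m🬂[38;2;25;18;10m[48;2;22;16;9m🬂[38;2;25;18;10m[48;2;22;16;9m🬂[38;2;25;18;10m[48;2;22;16;9m🬂[38;2;25;18;10m[48;2;22;16;9m🬂[38;2;25;18;10m[48;2;22;16;9m🬂[38;2;25;18;10m[48;2;22;16;9m🬂[38;2;25;18;10m[48;2;22;16;9m🬂[0m
</frame>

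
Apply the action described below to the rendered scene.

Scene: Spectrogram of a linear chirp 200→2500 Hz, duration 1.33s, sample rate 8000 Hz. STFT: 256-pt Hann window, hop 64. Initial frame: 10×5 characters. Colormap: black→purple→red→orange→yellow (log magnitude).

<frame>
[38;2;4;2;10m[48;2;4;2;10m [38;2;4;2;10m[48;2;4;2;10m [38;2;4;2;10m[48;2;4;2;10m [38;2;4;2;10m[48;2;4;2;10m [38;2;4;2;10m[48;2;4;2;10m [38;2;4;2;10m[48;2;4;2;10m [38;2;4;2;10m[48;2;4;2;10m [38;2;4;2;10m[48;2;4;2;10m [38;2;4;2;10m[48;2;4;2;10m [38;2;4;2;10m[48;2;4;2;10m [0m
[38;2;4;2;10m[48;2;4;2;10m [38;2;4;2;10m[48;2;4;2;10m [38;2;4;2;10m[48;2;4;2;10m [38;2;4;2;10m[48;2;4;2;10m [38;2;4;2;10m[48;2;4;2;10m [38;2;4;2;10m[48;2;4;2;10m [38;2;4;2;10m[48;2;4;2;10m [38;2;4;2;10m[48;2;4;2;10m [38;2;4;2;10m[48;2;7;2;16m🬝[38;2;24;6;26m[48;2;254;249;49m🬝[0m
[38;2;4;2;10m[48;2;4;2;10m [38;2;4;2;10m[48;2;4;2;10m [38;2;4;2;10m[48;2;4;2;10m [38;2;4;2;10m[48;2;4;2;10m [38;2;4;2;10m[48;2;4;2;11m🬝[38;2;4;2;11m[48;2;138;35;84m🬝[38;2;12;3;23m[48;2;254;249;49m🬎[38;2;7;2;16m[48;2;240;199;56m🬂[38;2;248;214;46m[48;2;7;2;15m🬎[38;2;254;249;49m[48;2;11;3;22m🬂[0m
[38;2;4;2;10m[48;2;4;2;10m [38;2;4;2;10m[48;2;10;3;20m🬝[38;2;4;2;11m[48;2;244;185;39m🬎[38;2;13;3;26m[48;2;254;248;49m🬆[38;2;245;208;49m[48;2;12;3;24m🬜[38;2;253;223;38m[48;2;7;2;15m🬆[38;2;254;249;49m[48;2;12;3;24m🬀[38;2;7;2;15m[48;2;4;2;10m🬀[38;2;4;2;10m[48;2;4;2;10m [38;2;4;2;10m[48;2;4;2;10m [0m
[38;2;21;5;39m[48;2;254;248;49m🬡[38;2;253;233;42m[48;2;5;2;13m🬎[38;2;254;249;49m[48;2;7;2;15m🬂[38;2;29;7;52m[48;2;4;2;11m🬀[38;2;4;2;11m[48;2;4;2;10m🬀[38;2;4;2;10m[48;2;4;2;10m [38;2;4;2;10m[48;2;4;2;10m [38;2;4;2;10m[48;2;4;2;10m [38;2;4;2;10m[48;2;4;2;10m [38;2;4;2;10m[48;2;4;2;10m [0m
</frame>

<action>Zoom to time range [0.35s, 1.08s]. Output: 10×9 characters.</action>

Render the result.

<frame>
[38;2;4;2;10m[48;2;4;2;10m [38;2;4;2;10m[48;2;4;2;10m [38;2;4;2;10m[48;2;4;2;10m [38;2;4;2;10m[48;2;4;2;10m [38;2;4;2;10m[48;2;4;2;10m [38;2;4;2;10m[48;2;4;2;10m [38;2;4;2;10m[48;2;4;2;10m [38;2;4;2;10m[48;2;4;2;10m [38;2;4;2;10m[48;2;4;2;10m [38;2;4;2;10m[48;2;4;2;10m [0m
[38;2;4;2;10m[48;2;4;2;10m [38;2;4;2;10m[48;2;4;2;10m [38;2;4;2;10m[48;2;4;2;10m [38;2;4;2;10m[48;2;4;2;10m [38;2;4;2;10m[48;2;4;2;10m [38;2;4;2;10m[48;2;4;2;10m [38;2;4;2;10m[48;2;4;2;10m [38;2;4;2;10m[48;2;4;2;10m [38;2;4;2;10m[48;2;4;2;10m [38;2;4;2;10m[48;2;4;2;10m [0m
[38;2;4;2;10m[48;2;4;2;10m [38;2;4;2;10m[48;2;4;2;10m [38;2;4;2;10m[48;2;4;2;10m [38;2;4;2;10m[48;2;4;2;10m [38;2;4;2;10m[48;2;4;2;10m [38;2;4;2;10m[48;2;4;2;10m [38;2;4;2;10m[48;2;4;2;10m [38;2;4;2;10m[48;2;4;2;10m [38;2;4;2;10m[48;2;4;2;10m [38;2;4;2;10m[48;2;4;2;10m [0m
[38;2;4;2;10m[48;2;4;2;10m [38;2;4;2;10m[48;2;4;2;10m [38;2;4;2;10m[48;2;4;2;10m [38;2;4;2;10m[48;2;4;2;10m [38;2;4;2;10m[48;2;4;2;10m [38;2;4;2;10m[48;2;4;2;10m [38;2;4;2;10m[48;2;4;2;10m [38;2;4;2;10m[48;2;4;2;10m [38;2;4;2;10m[48;2;4;2;10m [38;2;4;2;10m[48;2;6;2;13m🬝[0m
[38;2;4;2;10m[48;2;4;2;10m [38;2;4;2;10m[48;2;4;2;10m [38;2;4;2;10m[48;2;4;2;10m [38;2;4;2;10m[48;2;4;2;10m [38;2;4;2;10m[48;2;4;2;10m [38;2;4;2;10m[48;2;5;2;12m🬝[38;2;4;2;11m[48;2;15;4;29m🬝[38;2;38;10;27m[48;2;254;246;48m🬝[38;2;14;3;27m[48;2;252;217;36m🬆[38;2;108;27;65m[48;2;254;248;49m🬡[0m
[38;2;4;2;10m[48;2;4;2;10m [38;2;4;2;10m[48;2;4;2;11m🬎[38;2;4;2;11m[48;2;10;3;20m🬝[38;2;9;3;19m[48;2;209;70;67m🬝[38;2;18;4;33m[48;2;254;249;49m🬎[38;2;14;3;27m[48;2;253;232;42m🬂[38;2;254;248;49m[48;2;81;20;66m🬍[38;2;252;220;37m[48;2;14;3;27m🬆[38;2;250;164;15m[48;2;12;3;23m🬀[38;2;9;3;19m[48;2;4;2;10m🬀[0m
[38;2;8;2;17m[48;2;252;218;36m🬎[38;2;62;16;42m[48;2;254;247;48m🬆[38;2;253;227;40m[48;2;65;16;76m🬜[38;2;252;222;38m[48;2;17;4;33m🬆[38;2;254;248;49m[48;2;42;11;28m🬀[38;2;24;6;44m[48;2;5;2;12m🬀[38;2;6;2;13m[48;2;4;2;10m🬀[38;2;4;2;10m[48;2;4;2;10m [38;2;4;2;10m[48;2;4;2;10m [38;2;4;2;10m[48;2;4;2;10m [0m
[38;2;254;244;47m[48;2;11;3;22m🬂[38;2;141;36;83m[48;2;7;2;14m🬀[38;2;7;2;15m[48;2;4;2;10m🬀[38;2;4;2;11m[48;2;4;2;10m🬀[38;2;4;2;10m[48;2;4;2;10m [38;2;4;2;10m[48;2;4;2;10m [38;2;4;2;10m[48;2;4;2;10m [38;2;4;2;10m[48;2;4;2;10m [38;2;4;2;10m[48;2;4;2;10m [38;2;4;2;10m[48;2;4;2;10m [0m
[38;2;4;2;10m[48;2;4;2;10m [38;2;4;2;10m[48;2;4;2;10m [38;2;4;2;10m[48;2;4;2;10m [38;2;4;2;10m[48;2;4;2;10m [38;2;4;2;10m[48;2;4;2;10m [38;2;4;2;10m[48;2;4;2;10m [38;2;4;2;10m[48;2;4;2;10m [38;2;4;2;10m[48;2;4;2;10m [38;2;4;2;10m[48;2;4;2;10m [38;2;4;2;10m[48;2;4;2;10m [0m
</frame>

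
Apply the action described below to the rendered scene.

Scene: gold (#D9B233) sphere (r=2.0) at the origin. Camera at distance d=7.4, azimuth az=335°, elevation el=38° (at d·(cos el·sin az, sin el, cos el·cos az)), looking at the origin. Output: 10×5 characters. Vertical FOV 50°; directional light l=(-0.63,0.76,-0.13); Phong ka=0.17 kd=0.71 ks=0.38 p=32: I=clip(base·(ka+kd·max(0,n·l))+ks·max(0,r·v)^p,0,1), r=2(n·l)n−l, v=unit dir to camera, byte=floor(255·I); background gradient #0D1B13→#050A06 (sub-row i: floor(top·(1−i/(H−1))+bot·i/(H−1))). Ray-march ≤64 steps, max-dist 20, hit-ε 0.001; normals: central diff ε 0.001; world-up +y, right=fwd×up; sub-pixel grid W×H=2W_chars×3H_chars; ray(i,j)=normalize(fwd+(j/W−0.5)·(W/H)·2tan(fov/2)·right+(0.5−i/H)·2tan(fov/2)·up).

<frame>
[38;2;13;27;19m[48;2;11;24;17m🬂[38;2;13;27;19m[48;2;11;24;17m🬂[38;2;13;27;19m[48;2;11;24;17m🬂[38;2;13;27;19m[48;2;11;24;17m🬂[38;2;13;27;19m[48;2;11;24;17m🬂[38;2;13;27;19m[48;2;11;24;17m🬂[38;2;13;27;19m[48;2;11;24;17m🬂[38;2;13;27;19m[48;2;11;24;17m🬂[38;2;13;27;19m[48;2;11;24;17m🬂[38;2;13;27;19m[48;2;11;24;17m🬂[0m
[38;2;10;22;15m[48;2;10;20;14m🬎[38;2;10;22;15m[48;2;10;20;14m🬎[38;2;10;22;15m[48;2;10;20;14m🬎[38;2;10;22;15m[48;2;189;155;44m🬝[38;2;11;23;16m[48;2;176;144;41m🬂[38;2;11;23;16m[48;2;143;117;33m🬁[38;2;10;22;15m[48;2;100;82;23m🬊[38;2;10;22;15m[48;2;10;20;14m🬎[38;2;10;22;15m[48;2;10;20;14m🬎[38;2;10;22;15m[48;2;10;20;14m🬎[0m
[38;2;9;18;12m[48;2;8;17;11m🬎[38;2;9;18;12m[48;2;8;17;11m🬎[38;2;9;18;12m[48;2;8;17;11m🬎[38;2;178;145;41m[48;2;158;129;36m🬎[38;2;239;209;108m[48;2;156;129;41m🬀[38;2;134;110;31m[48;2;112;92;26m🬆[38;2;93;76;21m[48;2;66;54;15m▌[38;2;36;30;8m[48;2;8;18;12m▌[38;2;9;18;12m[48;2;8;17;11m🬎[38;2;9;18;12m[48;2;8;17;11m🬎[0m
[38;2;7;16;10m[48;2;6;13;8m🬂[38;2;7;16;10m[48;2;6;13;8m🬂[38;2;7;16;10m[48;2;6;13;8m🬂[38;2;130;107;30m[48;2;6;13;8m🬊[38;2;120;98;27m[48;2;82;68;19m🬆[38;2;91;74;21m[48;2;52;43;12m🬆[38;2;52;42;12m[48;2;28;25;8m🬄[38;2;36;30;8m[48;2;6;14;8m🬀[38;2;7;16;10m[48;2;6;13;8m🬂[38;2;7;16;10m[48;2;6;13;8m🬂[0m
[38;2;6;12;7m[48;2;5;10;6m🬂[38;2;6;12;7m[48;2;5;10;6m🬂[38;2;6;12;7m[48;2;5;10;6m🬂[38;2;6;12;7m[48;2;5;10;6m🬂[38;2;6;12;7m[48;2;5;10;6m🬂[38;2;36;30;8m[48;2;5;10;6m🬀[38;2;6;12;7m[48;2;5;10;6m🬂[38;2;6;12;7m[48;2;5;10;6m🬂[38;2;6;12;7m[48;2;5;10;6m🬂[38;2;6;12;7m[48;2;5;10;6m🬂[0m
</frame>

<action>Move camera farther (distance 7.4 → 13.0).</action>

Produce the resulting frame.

<frame>
[38;2;13;27;19m[48;2;11;24;17m🬂[38;2;13;27;19m[48;2;11;24;17m🬂[38;2;13;27;19m[48;2;11;24;17m🬂[38;2;13;27;19m[48;2;11;24;17m🬂[38;2;13;27;19m[48;2;11;24;17m🬂[38;2;13;27;19m[48;2;11;24;17m🬂[38;2;13;27;19m[48;2;11;24;17m🬂[38;2;13;27;19m[48;2;11;24;17m🬂[38;2;13;27;19m[48;2;11;24;17m🬂[38;2;13;27;19m[48;2;11;24;17m🬂[0m
[38;2;10;22;15m[48;2;10;20;14m🬎[38;2;10;22;15m[48;2;10;20;14m🬎[38;2;10;22;15m[48;2;10;20;14m🬎[38;2;10;22;15m[48;2;10;20;14m🬎[38;2;10;22;15m[48;2;10;20;14m🬎[38;2;132;108;31m[48;2;10;22;15m🬏[38;2;10;22;15m[48;2;10;20;14m🬎[38;2;10;22;15m[48;2;10;20;14m🬎[38;2;10;22;15m[48;2;10;20;14m🬎[38;2;10;22;15m[48;2;10;20;14m🬎[0m
[38;2;9;18;12m[48;2;8;17;11m🬎[38;2;9;18;12m[48;2;8;17;11m🬎[38;2;9;18;12m[48;2;8;17;11m🬎[38;2;9;18;12m[48;2;8;17;11m🬎[38;2;214;184;87m[48;2;166;136;38m🬇[38;2;146;120;34m[48;2;99;81;23m🬄[38;2;37;31;8m[48;2;8;18;12m▌[38;2;9;18;12m[48;2;8;17;11m🬎[38;2;9;18;12m[48;2;8;17;11m🬎[38;2;9;18;12m[48;2;8;17;11m🬎[0m
[38;2;7;16;10m[48;2;6;13;8m🬂[38;2;7;16;10m[48;2;6;13;8m🬂[38;2;7;16;10m[48;2;6;13;8m🬂[38;2;7;16;10m[48;2;6;13;8m🬂[38;2;92;75;21m[48;2;6;13;8m🬂[38;2;72;59;16m[48;2;18;20;8m🬀[38;2;36;30;8m[48;2;6;14;8m🬀[38;2;7;16;10m[48;2;6;13;8m🬂[38;2;7;16;10m[48;2;6;13;8m🬂[38;2;7;16;10m[48;2;6;13;8m🬂[0m
[38;2;6;12;7m[48;2;5;10;6m🬂[38;2;6;12;7m[48;2;5;10;6m🬂[38;2;6;12;7m[48;2;5;10;6m🬂[38;2;6;12;7m[48;2;5;10;6m🬂[38;2;6;12;7m[48;2;5;10;6m🬂[38;2;6;12;7m[48;2;5;10;6m🬂[38;2;6;12;7m[48;2;5;10;6m🬂[38;2;6;12;7m[48;2;5;10;6m🬂[38;2;6;12;7m[48;2;5;10;6m🬂[38;2;6;12;7m[48;2;5;10;6m🬂[0m
</frame>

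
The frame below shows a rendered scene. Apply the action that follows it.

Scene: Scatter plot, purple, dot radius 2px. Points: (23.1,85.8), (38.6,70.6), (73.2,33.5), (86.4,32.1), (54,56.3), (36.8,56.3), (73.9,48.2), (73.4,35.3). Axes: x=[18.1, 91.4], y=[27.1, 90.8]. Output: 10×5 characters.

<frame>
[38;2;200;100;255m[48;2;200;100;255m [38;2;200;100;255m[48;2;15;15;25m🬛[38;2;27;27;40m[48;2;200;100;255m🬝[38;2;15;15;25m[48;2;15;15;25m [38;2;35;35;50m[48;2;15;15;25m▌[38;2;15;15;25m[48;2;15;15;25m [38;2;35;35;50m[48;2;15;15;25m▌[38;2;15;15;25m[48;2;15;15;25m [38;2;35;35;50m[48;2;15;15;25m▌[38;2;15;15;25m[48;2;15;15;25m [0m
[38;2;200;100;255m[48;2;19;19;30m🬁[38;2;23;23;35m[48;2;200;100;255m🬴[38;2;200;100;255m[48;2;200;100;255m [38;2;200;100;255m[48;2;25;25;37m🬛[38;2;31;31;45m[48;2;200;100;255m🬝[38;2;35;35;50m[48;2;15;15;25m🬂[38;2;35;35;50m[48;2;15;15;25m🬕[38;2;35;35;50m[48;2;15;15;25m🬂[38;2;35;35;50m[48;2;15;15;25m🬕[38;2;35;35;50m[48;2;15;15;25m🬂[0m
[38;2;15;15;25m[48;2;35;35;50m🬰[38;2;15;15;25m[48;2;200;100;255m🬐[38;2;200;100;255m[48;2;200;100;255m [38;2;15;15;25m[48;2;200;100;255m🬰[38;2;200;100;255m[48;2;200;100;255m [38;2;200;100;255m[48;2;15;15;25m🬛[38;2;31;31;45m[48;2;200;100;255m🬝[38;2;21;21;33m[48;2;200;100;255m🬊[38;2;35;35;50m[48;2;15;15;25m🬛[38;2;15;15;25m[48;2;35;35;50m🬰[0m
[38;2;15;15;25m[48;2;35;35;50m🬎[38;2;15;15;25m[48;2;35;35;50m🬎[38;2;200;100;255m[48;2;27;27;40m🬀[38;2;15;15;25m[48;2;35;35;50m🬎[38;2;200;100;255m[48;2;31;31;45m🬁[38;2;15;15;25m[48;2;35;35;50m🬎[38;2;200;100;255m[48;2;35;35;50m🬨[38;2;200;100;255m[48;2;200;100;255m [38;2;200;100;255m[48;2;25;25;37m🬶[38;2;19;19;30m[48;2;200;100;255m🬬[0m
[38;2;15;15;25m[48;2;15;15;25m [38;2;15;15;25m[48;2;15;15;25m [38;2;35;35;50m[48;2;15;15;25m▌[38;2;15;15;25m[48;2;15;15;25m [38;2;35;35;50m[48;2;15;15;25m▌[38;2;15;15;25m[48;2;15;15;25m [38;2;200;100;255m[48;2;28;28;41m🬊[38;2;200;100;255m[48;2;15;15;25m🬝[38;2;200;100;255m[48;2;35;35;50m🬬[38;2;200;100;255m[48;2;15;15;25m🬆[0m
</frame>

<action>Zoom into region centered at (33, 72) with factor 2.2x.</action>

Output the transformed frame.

<frame>
[38;2;15;15;25m[48;2;200;100;255m🬺[38;2;200;100;255m[48;2;15;15;25m🬬[38;2;200;100;255m[48;2;21;21;33m🬆[38;2;15;15;25m[48;2;15;15;25m [38;2;35;35;50m[48;2;15;15;25m▌[38;2;15;15;25m[48;2;15;15;25m [38;2;35;35;50m[48;2;15;15;25m▌[38;2;15;15;25m[48;2;15;15;25m [38;2;35;35;50m[48;2;15;15;25m▌[38;2;15;15;25m[48;2;15;15;25m [0m
[38;2;35;35;50m[48;2;15;15;25m🬂[38;2;35;35;50m[48;2;15;15;25m🬂[38;2;35;35;50m[48;2;15;15;25m🬕[38;2;35;35;50m[48;2;15;15;25m🬂[38;2;35;35;50m[48;2;15;15;25m🬕[38;2;35;35;50m[48;2;15;15;25m🬂[38;2;27;27;40m[48;2;200;100;255m🬬[38;2;35;35;50m[48;2;15;15;25m🬂[38;2;35;35;50m[48;2;15;15;25m🬕[38;2;35;35;50m[48;2;15;15;25m🬂[0m
[38;2;15;15;25m[48;2;35;35;50m🬰[38;2;15;15;25m[48;2;35;35;50m🬰[38;2;35;35;50m[48;2;15;15;25m🬛[38;2;15;15;25m[48;2;35;35;50m🬰[38;2;35;35;50m[48;2;15;15;25m🬛[38;2;15;15;25m[48;2;200;100;255m🬐[38;2;200;100;255m[48;2;200;100;255m [38;2;19;19;30m[48;2;200;100;255m🬸[38;2;35;35;50m[48;2;15;15;25m🬛[38;2;15;15;25m[48;2;35;35;50m🬰[0m
[38;2;15;15;25m[48;2;35;35;50m🬎[38;2;15;15;25m[48;2;35;35;50m🬎[38;2;35;35;50m[48;2;15;15;25m🬲[38;2;15;15;25m[48;2;35;35;50m🬎[38;2;35;35;50m[48;2;15;15;25m🬲[38;2;15;15;25m[48;2;35;35;50m🬎[38;2;200;100;255m[48;2;27;27;40m🬀[38;2;15;15;25m[48;2;35;35;50m🬎[38;2;35;35;50m[48;2;15;15;25m🬲[38;2;15;15;25m[48;2;35;35;50m🬎[0m
[38;2;15;15;25m[48;2;15;15;25m [38;2;15;15;25m[48;2;15;15;25m [38;2;35;35;50m[48;2;15;15;25m▌[38;2;15;15;25m[48;2;15;15;25m [38;2;27;27;40m[48;2;200;100;255m🬝[38;2;15;15;25m[48;2;200;100;255m🬀[38;2;21;21;33m[48;2;200;100;255m🬊[38;2;15;15;25m[48;2;15;15;25m [38;2;35;35;50m[48;2;15;15;25m▌[38;2;15;15;25m[48;2;15;15;25m [0m
</frame>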